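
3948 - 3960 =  - 12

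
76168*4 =304672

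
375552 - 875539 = - 499987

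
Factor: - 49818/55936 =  - 57/64 = - 2^( - 6)*3^1  *  19^1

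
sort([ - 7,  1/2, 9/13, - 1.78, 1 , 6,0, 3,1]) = [ - 7, - 1.78,0,  1/2, 9/13,1,1, 3,6 ] 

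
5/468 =5/468 = 0.01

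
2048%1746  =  302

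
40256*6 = 241536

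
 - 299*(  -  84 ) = 25116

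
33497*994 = 33296018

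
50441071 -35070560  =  15370511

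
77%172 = 77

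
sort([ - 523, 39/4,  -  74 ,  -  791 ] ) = [  -  791, - 523, - 74, 39/4]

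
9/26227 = 9/26227= 0.00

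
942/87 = 10 + 24/29=10.83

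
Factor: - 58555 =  - 5^1*7^2*239^1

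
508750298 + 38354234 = 547104532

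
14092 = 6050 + 8042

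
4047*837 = 3387339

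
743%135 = 68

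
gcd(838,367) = 1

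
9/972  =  1/108=0.01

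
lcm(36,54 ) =108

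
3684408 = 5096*723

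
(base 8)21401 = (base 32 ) 8o1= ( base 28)BC1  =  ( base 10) 8961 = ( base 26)D6H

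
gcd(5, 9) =1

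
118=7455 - 7337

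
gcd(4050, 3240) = 810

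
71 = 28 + 43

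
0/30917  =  0 = 0.00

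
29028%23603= 5425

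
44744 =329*136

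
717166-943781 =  - 226615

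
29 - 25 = 4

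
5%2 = 1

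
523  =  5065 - 4542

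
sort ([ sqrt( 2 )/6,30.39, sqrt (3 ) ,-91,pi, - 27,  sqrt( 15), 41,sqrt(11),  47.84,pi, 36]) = [ - 91,-27,sqrt( 2)/6,sqrt( 3),pi,pi,sqrt(11),  sqrt( 15),30.39,36, 41, 47.84] 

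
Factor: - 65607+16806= -48801 = - 3^1*16267^1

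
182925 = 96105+86820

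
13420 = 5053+8367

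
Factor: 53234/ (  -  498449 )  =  -2^1*7^(-1) * 31^( - 1)*43^1*619^1* 2297^(-1)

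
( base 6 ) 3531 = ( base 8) 1517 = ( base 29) 106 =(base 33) PM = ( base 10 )847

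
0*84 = 0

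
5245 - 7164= - 1919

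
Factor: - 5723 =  - 59^1*97^1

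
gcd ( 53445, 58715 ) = 5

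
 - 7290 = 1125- 8415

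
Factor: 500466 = 2^1*3^1* 239^1*349^1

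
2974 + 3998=6972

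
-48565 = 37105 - 85670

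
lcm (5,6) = 30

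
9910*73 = 723430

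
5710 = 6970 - 1260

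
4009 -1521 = 2488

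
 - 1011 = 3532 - 4543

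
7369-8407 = -1038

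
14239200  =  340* 41880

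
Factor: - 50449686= - 2^1 * 3^1*7^1*1201183^1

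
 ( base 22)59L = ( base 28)3A7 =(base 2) 101001001111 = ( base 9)3552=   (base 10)2639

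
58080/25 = 2323  +  1/5 =2323.20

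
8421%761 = 50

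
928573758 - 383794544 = 544779214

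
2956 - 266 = 2690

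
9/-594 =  - 1/66  =  -0.02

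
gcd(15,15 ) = 15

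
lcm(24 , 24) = 24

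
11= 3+8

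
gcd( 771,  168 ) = 3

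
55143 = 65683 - 10540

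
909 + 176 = 1085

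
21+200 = 221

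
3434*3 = 10302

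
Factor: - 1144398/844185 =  - 381466/281395  =  - 2^1*5^( - 1 )*29^1*167^(-1)*337^( - 1 )*6577^1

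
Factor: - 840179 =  - 840179^1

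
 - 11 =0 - 11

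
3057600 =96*31850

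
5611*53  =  297383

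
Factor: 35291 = 35291^1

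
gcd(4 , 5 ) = 1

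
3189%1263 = 663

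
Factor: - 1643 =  - 31^1*53^1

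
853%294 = 265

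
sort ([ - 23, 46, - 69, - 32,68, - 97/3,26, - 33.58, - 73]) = [ - 73, - 69, -33.58, - 97/3, -32, - 23,26,  46 , 68 ] 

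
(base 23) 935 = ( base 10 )4835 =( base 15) 1675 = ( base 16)12E3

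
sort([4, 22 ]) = [ 4,  22 ] 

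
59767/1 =59767=59767.00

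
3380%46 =22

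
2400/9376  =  75/293 = 0.26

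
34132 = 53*644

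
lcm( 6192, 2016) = 86688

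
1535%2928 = 1535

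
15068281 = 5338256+9730025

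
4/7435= 4/7435 = 0.00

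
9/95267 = 9/95267= 0.00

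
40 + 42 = 82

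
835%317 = 201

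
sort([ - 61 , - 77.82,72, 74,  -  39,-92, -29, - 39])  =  [  -  92,  -  77.82, - 61 ,-39, - 39, - 29 , 72 , 74 ]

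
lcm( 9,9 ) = 9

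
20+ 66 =86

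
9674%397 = 146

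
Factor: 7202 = 2^1*13^1 * 277^1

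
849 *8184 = 6948216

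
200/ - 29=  -200/29 = - 6.90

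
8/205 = 8/205 =0.04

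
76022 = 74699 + 1323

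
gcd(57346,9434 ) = 106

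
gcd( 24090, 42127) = 1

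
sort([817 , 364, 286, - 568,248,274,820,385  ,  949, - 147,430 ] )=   [-568, - 147,248,274, 286, 364,385,430,817, 820,949] 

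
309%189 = 120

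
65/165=13/33 = 0.39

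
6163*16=98608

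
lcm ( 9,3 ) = 9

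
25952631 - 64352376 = - 38399745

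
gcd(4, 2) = 2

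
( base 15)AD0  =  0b100110001101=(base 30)2lf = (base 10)2445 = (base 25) 3mk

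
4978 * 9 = 44802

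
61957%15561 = 15274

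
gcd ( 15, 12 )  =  3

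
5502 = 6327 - 825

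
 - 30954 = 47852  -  78806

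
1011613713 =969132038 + 42481675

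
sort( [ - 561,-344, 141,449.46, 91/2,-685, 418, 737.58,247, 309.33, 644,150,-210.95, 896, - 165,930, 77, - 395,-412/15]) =[  -  685, - 561, - 395, -344,-210.95,  -  165,-412/15, 91/2,77, 141, 150, 247, 309.33,418, 449.46, 644, 737.58 , 896 , 930 ] 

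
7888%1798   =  696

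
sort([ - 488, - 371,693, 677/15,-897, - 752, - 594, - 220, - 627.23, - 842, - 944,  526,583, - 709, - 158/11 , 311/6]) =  [ - 944, - 897,-842, - 752, -709 , - 627.23,  -  594,-488, - 371, - 220, - 158/11,677/15,311/6,  526, 583, 693 ] 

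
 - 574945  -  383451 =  - 958396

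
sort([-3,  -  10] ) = [-10,-3]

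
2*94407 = 188814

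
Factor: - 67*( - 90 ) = 2^1 * 3^2*5^1 *67^1 = 6030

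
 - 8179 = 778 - 8957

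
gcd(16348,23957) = 1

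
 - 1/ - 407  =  1/407= 0.00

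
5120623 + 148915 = 5269538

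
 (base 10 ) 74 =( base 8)112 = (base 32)2a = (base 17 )46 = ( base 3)2202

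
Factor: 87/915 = 5^ ( - 1)*29^1*61^( - 1) = 29/305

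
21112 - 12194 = 8918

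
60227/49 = 1229 + 6/49 = 1229.12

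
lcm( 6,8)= 24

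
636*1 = 636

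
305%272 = 33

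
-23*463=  -10649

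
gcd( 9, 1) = 1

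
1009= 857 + 152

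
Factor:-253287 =- 3^4*53^1*59^1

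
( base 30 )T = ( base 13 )23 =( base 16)1d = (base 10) 29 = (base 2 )11101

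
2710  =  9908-7198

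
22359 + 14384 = 36743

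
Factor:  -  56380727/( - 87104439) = 3^(-2 )*13^1*29^1* 149551^1*9678271^( - 1 )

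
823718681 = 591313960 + 232404721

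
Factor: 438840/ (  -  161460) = -2^1  *3^(-1 )*13^( - 1)*53^1 = -  106/39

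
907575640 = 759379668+148195972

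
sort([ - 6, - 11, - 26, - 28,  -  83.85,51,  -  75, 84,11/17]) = [ - 83.85,  -  75,  -  28 , - 26,  -  11,  -  6,11/17 , 51, 84 ] 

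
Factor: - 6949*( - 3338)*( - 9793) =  - 227156097266 = -2^1*7^1 * 1399^1*1669^1*6949^1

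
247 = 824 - 577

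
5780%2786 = 208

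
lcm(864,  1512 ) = 6048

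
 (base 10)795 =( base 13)492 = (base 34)nd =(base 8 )1433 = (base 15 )380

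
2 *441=882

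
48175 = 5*9635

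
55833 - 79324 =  - 23491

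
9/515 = 9/515 = 0.02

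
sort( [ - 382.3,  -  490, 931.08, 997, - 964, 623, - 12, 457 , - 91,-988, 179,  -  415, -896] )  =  [- 988 ,-964, - 896,-490, - 415, - 382.3, - 91,- 12,179,457 , 623, 931.08, 997] 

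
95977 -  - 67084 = 163061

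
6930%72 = 18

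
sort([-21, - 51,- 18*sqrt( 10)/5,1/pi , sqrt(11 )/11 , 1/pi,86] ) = [ - 51, - 21,  -  18* sqrt( 10 )/5, sqrt(11)/11, 1/pi,1/pi, 86 ]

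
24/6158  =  12/3079 =0.00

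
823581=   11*74871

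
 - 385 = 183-568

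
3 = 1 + 2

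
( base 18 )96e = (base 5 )44123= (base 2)101111011110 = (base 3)11011112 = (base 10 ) 3038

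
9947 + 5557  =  15504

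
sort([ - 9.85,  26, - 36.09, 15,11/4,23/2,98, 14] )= [ - 36.09  , - 9.85, 11/4,23/2,14,15,26, 98] 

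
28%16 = 12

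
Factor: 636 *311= 2^2*3^1  *53^1*311^1 = 197796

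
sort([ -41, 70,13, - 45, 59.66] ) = [ -45,-41, 13, 59.66,70 ] 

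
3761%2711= 1050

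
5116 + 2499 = 7615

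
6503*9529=61967087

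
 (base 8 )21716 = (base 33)8dp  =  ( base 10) 9166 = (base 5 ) 243131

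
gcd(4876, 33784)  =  4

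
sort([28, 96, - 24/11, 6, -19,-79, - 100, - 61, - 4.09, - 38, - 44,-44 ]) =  [ - 100, - 79, -61, -44, - 44, - 38,  -  19 ,-4.09,-24/11,6 , 28,96]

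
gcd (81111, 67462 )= 1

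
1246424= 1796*694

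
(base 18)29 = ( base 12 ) 39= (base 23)1m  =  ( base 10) 45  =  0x2D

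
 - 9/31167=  - 1/3463 = - 0.00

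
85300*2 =170600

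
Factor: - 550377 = -3^2*61153^1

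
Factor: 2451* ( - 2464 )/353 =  - 6039264/353 = - 2^5 * 3^1 * 7^1*11^1*19^1*43^1*353^( - 1 )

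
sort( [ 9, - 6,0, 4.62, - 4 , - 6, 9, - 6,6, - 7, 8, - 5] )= [ - 7, - 6,- 6,-6, - 5,-4, 0 , 4.62, 6  ,  8,9, 9 ] 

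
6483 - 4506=1977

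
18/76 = 9/38  =  0.24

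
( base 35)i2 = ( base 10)632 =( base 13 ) 398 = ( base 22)16G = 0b1001111000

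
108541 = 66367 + 42174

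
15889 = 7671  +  8218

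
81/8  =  10 +1/8 = 10.12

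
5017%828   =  49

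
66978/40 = 1674+9/20  =  1674.45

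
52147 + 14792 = 66939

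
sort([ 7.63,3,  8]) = [3,7.63,8]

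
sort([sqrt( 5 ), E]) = [sqrt( 5),E] 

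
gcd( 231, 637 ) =7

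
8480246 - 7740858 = 739388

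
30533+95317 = 125850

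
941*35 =32935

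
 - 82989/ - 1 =82989/1 = 82989.00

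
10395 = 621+9774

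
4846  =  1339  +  3507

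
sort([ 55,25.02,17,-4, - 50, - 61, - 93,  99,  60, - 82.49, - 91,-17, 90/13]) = [-93,-91, - 82.49, - 61, - 50, - 17, - 4,  90/13,17,  25.02, 55, 60,99] 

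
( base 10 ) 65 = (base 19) 38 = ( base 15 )45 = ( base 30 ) 25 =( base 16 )41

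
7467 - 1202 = 6265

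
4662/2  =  2331 = 2331.00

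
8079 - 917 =7162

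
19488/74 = 9744/37 = 263.35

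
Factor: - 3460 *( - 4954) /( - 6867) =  - 17140840/6867  =  - 2^3*3^( -2) * 5^1*7^( - 1)*109^( - 1)*173^1*2477^1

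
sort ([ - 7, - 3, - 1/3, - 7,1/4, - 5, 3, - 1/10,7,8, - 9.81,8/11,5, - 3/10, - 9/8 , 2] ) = [ - 9.81, - 7, - 7, - 5,-3 , - 9/8, - 1/3, - 3/10,-1/10,  1/4,  8/11,2, 3, 5, 7,8 ] 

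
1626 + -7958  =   - 6332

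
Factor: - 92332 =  - 2^2*41^1*563^1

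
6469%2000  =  469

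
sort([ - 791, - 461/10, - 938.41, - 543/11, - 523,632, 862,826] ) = [ - 938.41, - 791,-523, - 543/11, - 461/10,632 , 826,862]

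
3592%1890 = 1702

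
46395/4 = 46395/4 = 11598.75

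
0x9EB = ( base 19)70c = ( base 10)2539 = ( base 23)4i9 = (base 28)36j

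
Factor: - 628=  - 2^2*157^1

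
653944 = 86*7604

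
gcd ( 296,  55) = 1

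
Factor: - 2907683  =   - 23^1*126421^1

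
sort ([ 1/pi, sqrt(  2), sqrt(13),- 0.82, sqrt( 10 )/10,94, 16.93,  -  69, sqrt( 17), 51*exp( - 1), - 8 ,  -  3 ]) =[-69, - 8, - 3, - 0.82, sqrt( 10) /10, 1/pi, sqrt(2), sqrt(13), sqrt( 17 ),16.93, 51*exp(  -  1) , 94] 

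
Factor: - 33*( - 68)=2^2*3^1 * 11^1*17^1  =  2244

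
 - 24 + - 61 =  - 85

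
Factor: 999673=479^1 * 2087^1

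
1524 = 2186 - 662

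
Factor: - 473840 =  - 2^4*5^1*5923^1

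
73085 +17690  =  90775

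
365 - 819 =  - 454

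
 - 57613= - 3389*17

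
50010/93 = 537 + 23/31 = 537.74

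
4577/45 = 101 + 32/45 = 101.71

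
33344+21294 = 54638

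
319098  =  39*8182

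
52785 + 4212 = 56997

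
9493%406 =155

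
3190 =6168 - 2978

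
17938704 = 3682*4872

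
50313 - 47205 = 3108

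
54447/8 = 6805 + 7/8 =6805.88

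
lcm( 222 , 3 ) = 222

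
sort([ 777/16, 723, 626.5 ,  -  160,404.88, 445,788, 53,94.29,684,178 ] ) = [ - 160,777/16,53,94.29, 178, 404.88, 445, 626.5,  684,723,788]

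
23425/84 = 278 + 73/84   =  278.87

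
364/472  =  91/118 = 0.77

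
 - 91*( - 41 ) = 3731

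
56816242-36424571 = 20391671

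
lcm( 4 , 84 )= 84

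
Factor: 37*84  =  2^2*3^1*7^1*37^1 = 3108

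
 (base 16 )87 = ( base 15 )90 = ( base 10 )135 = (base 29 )4j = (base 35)3u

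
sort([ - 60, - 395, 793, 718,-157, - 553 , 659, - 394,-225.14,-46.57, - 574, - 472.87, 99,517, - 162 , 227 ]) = [ - 574, - 553 , - 472.87, - 395, - 394, - 225.14 ,  -  162  ,  -  157, - 60 , - 46.57, 99, 227 , 517,659,718 , 793 ] 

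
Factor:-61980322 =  - 2^1*30990161^1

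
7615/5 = 1523 =1523.00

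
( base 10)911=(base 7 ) 2441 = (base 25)1BB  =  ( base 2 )1110001111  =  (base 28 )14F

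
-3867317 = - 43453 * 89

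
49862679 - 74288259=  -  24425580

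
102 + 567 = 669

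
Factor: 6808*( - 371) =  - 2525768 = -  2^3*7^1*23^1*37^1*53^1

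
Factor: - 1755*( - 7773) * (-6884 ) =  - 93908877660 = -  2^2*3^4*5^1*13^1 * 1721^1*2591^1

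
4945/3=1648+1/3 = 1648.33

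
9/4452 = 3/1484 = 0.00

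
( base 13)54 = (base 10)69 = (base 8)105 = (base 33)23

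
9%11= 9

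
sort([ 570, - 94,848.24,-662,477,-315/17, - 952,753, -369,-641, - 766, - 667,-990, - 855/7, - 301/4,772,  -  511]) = [ - 990, - 952, - 766, - 667, - 662, - 641 , - 511, - 369, - 855/7, - 94,- 301/4, - 315/17, 477,570 , 753,772,848.24]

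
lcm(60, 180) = 180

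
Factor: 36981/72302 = 2^( -1)*3^2*7^1*587^1*36151^( - 1)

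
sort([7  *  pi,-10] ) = [ - 10,  7*pi ]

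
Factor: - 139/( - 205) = 5^( - 1) * 41^( - 1) * 139^1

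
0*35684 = 0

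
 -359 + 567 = 208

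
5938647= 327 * 18161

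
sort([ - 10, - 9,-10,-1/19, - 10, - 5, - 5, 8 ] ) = [ - 10, - 10, - 10, - 9, - 5 , - 5, - 1/19, 8 ]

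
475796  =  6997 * 68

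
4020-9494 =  - 5474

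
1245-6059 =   -  4814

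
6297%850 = 347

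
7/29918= 1/4274= 0.00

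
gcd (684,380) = 76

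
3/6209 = 3/6209=0.00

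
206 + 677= 883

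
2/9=2/9 = 0.22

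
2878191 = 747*3853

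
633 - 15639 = - 15006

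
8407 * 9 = 75663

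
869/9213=869/9213= 0.09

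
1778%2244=1778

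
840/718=420/359= 1.17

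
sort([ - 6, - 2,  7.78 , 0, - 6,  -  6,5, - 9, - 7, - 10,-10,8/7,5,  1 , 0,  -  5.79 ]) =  [ - 10, - 10,  -  9, - 7,-6, - 6, - 6, - 5.79, - 2, 0, 0,1,8/7, 5, 5, 7.78 ]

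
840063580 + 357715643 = 1197779223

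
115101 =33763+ 81338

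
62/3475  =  62/3475=0.02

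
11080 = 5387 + 5693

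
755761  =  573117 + 182644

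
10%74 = 10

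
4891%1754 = 1383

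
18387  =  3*6129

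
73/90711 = 73/90711 = 0.00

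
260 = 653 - 393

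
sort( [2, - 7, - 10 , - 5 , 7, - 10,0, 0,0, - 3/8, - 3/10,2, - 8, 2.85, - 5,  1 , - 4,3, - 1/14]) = [  -  10, - 10, -8, - 7, - 5, - 5, - 4, -3/8, - 3/10, - 1/14,  0,0,  0,1, 2,2 , 2.85,3,7] 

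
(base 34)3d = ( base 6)311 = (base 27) 47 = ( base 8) 163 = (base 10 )115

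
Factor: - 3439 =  - 19^1* 181^1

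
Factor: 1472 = 2^6*23^1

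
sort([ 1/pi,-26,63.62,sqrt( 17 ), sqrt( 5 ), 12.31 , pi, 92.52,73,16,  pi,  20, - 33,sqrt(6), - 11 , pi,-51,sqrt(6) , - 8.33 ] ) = [  -  51 ,  -  33, - 26,  -  11, - 8.33 , 1/pi, sqrt( 5), sqrt(6 ) , sqrt (6 ), pi,  pi,pi,  sqrt (17) , 12.31, 16,20, 63.62, 73, 92.52 ]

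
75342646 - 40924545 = 34418101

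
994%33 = 4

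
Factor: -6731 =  - 53^1 * 127^1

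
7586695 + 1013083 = 8599778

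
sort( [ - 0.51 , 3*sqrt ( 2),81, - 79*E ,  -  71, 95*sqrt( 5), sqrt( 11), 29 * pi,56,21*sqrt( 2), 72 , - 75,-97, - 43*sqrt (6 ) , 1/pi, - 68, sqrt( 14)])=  [ - 79*E, - 43*sqrt(6), - 97, - 75  , - 71, - 68, - 0.51,1/pi, sqrt( 11), sqrt( 14) , 3*sqrt( 2),21*sqrt(2), 56,72, 81, 29*pi, 95*sqrt( 5)] 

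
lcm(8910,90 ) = 8910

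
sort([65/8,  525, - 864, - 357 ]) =[ - 864, - 357, 65/8, 525]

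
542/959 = 542/959 = 0.57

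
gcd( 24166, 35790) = 2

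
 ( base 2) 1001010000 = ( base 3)210221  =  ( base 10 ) 592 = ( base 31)j3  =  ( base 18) 1EG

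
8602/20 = 430 + 1/10  =  430.10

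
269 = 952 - 683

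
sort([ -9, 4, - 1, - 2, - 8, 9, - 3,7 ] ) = [ -9, -8, - 3,- 2 , - 1 , 4,7,9 ] 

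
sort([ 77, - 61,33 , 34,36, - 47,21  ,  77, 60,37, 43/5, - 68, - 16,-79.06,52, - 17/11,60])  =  [-79.06,-68, - 61,-47 , - 16, - 17/11, 43/5, 21 , 33,34, 36,37,52,60,  60, 77, 77]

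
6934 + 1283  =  8217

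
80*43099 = 3447920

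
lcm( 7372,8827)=670852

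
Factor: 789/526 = 2^( - 1)*3^1 = 3/2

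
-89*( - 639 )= 56871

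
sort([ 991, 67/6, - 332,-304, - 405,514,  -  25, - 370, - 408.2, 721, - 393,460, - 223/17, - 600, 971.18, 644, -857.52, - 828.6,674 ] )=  [ - 857.52 ,-828.6, - 600, - 408.2,  -  405, - 393, - 370, - 332, - 304, - 25, - 223/17,67/6 , 460, 514,644, 674 , 721, 971.18, 991 ]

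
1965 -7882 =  - 5917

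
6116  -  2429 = 3687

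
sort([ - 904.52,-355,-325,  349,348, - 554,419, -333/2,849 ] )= [  -  904.52, - 554, - 355,  -  325,-333/2,348, 349, 419,849 ]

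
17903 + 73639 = 91542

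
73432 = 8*9179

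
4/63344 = 1/15836= 0.00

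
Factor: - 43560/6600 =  - 3^1*5^( - 1)*11^1  =  - 33/5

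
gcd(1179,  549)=9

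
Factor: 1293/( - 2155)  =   - 3^1*5^ ( - 1) = - 3/5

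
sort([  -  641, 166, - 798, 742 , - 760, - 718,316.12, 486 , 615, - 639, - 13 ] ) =[ - 798, - 760,-718, - 641  , - 639, - 13, 166 , 316.12, 486,615,742]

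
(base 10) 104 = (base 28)3k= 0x68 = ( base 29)3h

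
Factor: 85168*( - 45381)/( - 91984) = 3^1*7^1 *2161^1*5323^1*5749^( - 1) = 241563063/5749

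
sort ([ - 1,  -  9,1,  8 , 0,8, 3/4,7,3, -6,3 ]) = [ - 9, - 6,-1, 0,3/4,1 , 3, 3,7 , 8,8 ] 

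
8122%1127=233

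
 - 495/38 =  -  495/38  =  - 13.03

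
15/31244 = 15/31244 = 0.00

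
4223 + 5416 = 9639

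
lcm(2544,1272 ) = 2544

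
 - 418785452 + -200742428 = -619527880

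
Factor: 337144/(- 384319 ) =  - 536/611 =- 2^3 * 13^( - 1)*47^(  -  1)*67^1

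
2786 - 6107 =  - 3321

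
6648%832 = 824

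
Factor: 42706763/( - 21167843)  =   - 11^1*19^( - 1)*23^ ( - 1)*29^1*59^( - 1)*821^( - 1 )*133877^1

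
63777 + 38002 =101779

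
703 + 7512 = 8215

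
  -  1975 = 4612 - 6587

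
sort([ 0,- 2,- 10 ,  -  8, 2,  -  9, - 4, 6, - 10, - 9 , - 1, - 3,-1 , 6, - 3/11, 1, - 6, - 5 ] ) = [-10, - 10, - 9,-9,-8, - 6, - 5, - 4 ,-3, - 2 , - 1, - 1 , -3/11,  0,  1,2,  6 , 6 ] 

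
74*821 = 60754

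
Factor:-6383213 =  - 23^1*277531^1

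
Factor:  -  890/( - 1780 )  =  1/2 = 2^( - 1 ) 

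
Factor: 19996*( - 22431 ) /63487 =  - 2^2*3^1*4999^1*7477^1 * 63487^( - 1) = -448530276/63487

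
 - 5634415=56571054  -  62205469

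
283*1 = 283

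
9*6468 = 58212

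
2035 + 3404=5439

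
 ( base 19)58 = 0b1100111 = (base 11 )94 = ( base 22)4F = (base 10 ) 103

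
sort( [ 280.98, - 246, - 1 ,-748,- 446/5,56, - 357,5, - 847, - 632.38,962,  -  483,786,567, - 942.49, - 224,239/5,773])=[-942.49,-847, - 748, - 632.38,-483, - 357, - 246,- 224, - 446/5 , - 1,  5 , 239/5 , 56, 280.98,  567,773, 786,962]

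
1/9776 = 1/9776 = 0.00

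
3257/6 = 3257/6  =  542.83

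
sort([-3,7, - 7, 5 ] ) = [ - 7, - 3,5,7]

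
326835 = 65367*5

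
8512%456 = 304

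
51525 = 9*5725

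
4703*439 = 2064617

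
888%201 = 84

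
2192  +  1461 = 3653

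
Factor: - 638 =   -  2^1*11^1*29^1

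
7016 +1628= 8644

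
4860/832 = 5 + 175/208  =  5.84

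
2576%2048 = 528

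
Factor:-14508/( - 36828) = 13/33 = 3^( - 1) * 11^( -1 )*13^1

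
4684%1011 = 640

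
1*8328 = 8328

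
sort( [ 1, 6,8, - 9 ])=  [ - 9, 1,6,  8]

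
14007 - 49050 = -35043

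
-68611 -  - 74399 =5788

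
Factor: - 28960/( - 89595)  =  2^5*3^( - 2)*11^( - 1 ) =32/99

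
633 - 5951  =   - 5318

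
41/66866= 41/66866 = 0.00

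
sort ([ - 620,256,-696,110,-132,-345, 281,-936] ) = [ - 936,-696 ,-620, - 345, - 132,110, 256,281]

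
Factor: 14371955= 5^1*13^1*127^1*1741^1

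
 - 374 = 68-442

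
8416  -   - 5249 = 13665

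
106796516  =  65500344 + 41296172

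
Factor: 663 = 3^1* 13^1*17^1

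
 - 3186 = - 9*354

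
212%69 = 5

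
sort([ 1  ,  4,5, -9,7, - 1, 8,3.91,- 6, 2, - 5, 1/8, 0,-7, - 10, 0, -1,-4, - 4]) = [ - 10 , - 9, -7,-6,-5, - 4, - 4, - 1, - 1, 0,0, 1/8,1, 2,3.91,4,5,7,8]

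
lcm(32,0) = 0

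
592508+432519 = 1025027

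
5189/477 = 10 + 419/477 =10.88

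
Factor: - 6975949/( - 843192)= 2^ ( - 3)*3^( - 2)*7^(  -  2)*97^1 * 239^( - 1) * 71917^1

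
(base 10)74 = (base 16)4A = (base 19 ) 3h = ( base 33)28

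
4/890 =2/445= 0.00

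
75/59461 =75/59461 = 0.00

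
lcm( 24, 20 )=120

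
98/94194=49/47097=0.00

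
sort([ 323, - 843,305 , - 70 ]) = [ - 843, -70, 305,323]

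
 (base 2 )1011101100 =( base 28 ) qk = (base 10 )748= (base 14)3B6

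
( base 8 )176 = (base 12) A6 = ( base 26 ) 4m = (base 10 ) 126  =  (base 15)86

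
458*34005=15574290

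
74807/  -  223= - 336 + 121/223 = - 335.46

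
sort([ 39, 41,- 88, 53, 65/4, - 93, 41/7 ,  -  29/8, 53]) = [  -  93,-88, - 29/8 , 41/7, 65/4 , 39, 41, 53, 53]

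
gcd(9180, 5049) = 459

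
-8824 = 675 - 9499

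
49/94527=49/94527  =  0.00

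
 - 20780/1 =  - 20780= - 20780.00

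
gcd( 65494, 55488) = 2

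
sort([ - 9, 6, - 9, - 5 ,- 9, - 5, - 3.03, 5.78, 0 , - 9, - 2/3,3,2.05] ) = [ - 9, - 9,- 9, - 9, - 5, - 5, - 3.03,-2/3,  0,2.05, 3, 5.78,6]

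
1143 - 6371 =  - 5228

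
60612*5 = 303060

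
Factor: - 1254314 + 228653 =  - 1025661 = - 3^1*7^1*13^2 * 17^2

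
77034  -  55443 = 21591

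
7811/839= 9 + 260/839= 9.31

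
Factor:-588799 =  - 43^1*13693^1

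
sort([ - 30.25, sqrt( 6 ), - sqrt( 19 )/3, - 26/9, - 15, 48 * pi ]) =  [ - 30.25, - 15, - 26/9,-sqrt( 19 )/3,sqrt ( 6 ),48 *pi] 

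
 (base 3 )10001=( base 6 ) 214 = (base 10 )82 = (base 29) 2O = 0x52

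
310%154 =2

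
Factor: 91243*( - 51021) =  - 4655309103 = - 3^2 * 5669^1*  91243^1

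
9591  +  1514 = 11105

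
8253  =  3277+4976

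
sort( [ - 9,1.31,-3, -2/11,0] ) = [ - 9,-3,-2/11 , 0,  1.31] 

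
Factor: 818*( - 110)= - 2^2 * 5^1 * 11^1*409^1  =  - 89980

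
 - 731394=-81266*9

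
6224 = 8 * 778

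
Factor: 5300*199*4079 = 2^2 * 5^2 * 53^1*199^1*4079^1= 4302121300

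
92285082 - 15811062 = 76474020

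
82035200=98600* 832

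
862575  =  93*9275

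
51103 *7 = 357721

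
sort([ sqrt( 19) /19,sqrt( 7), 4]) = [ sqrt( 19 ) /19,  sqrt( 7), 4] 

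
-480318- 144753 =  - 625071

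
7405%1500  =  1405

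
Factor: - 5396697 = -3^2*23^1*29^2*31^1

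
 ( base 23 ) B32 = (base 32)5o2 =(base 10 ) 5890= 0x1702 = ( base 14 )220a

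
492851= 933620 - 440769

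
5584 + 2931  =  8515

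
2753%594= 377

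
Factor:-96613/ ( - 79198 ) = 2^( - 1)*7^( - 1) * 11^1*5657^( - 1)*8783^1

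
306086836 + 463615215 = 769702051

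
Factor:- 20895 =- 3^1*5^1*7^1*199^1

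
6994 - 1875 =5119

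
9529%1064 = 1017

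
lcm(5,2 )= 10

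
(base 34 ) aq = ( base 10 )366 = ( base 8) 556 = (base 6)1410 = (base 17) 149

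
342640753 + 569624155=912264908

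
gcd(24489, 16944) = 3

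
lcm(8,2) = 8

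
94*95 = 8930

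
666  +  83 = 749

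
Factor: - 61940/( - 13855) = 76/17 = 2^2* 17^( - 1)*19^1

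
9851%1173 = 467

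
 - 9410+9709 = 299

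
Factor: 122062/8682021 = 2^1*3^(  -  2)*79^( - 1 )*12211^(  -  1)*61031^1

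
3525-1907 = 1618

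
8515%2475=1090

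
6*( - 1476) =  - 8856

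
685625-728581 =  - 42956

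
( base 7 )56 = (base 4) 221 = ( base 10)41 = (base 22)1J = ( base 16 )29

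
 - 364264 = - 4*91066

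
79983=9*8887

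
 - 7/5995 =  - 7/5995= -0.00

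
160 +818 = 978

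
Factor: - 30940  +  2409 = -103^1*277^1= - 28531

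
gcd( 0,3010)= 3010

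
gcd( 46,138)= 46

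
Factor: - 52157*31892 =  -2^2*7^2*17^1*67^1*7451^1 = - 1663391044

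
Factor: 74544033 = 3^1*3041^1  *8171^1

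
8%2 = 0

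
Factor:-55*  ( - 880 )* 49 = 2^4*5^2*7^2*11^2 = 2371600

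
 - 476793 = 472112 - 948905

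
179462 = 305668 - 126206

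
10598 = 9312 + 1286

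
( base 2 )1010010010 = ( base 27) oa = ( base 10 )658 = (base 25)118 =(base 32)ki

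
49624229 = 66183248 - 16559019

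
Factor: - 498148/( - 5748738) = 2^1*3^( - 1)*7^1*17791^1*958123^(  -  1) = 249074/2874369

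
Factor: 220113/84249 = 11^( - 1)*23^( - 1 )*661^1 =661/253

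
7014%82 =44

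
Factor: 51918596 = 2^2 *1453^1*8933^1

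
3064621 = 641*4781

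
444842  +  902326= 1347168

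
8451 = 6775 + 1676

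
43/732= 43/732  =  0.06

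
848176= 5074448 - 4226272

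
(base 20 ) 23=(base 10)43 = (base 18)27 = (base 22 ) 1L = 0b101011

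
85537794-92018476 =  - 6480682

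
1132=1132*1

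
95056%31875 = 31306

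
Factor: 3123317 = 3123317^1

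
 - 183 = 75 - 258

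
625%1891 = 625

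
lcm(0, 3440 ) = 0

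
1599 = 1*1599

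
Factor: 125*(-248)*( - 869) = 2^3*5^3*11^1*31^1 *79^1 = 26939000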